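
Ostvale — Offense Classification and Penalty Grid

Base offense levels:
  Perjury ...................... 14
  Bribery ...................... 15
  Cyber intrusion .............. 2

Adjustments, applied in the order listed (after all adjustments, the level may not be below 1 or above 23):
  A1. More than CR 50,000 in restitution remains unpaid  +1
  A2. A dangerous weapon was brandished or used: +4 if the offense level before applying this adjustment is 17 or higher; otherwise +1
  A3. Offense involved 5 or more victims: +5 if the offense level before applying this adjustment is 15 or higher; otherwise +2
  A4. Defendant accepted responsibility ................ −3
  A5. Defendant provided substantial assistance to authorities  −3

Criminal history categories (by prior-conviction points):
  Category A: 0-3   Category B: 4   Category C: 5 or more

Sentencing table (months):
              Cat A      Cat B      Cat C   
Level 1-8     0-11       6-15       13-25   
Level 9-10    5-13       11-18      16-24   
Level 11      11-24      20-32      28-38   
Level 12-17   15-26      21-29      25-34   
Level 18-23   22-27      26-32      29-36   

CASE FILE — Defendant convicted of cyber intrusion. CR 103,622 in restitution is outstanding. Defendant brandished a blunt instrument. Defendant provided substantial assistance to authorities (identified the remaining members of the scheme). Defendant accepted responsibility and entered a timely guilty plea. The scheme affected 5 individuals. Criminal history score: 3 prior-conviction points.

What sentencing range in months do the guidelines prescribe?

0-11 months

Base offense level for cyber intrusion: 2.
A1 applies: 2 + 1 = 3.
A2 applies (level before this adjustment is 3 < 17, so +1): 3 + 1 = 4.
A3 applies (level before this adjustment is 4 < 15, so +2): 4 + 2 = 6.
A4 applies: 6 − 3 = 3.
A5 applies: 3 − 3 = 0.
Level 0 is below the minimum of 1; floored at 1.
Final offense level: 1.
Criminal history: 3 prior points → Category A (0-3).
Level 1 falls in the 1-8 band.
Grid: Level 1-8 × Category A = 0-11 months.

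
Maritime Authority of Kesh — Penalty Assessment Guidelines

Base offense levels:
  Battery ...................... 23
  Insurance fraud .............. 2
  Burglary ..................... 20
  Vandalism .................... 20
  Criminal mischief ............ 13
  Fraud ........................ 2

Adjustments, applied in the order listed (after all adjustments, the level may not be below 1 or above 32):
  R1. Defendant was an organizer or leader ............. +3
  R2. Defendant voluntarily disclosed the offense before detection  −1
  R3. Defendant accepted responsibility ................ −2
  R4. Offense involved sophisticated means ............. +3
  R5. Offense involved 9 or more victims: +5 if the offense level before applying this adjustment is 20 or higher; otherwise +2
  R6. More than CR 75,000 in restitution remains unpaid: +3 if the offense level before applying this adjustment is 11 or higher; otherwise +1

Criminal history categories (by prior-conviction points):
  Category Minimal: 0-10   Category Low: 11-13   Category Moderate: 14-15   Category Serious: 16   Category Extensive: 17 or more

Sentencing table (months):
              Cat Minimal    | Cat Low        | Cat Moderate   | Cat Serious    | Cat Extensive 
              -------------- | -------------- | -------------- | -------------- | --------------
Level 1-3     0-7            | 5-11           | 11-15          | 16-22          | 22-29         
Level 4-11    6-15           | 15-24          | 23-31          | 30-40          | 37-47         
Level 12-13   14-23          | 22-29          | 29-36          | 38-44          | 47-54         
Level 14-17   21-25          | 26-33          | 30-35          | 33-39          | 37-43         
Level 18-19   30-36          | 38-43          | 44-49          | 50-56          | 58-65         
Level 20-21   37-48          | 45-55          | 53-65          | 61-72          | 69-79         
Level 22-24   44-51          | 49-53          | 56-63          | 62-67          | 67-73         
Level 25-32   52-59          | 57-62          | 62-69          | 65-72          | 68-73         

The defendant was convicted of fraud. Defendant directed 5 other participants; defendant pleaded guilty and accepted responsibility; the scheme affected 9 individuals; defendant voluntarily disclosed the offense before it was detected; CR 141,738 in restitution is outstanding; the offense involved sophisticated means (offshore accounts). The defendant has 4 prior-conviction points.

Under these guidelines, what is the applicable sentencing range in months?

6-15 months

Base offense level for fraud: 2.
R1 applies: 2 + 3 = 5.
R2 applies: 5 − 1 = 4.
R3 applies: 4 − 2 = 2.
R4 applies: 2 + 3 = 5.
R5 applies (level before this adjustment is 5 < 20, so +2): 5 + 2 = 7.
R6 applies (level before this adjustment is 7 < 11, so +1): 7 + 1 = 8.
Final offense level: 8.
Criminal history: 4 prior points → Category Minimal (0-10).
Level 8 falls in the 4-11 band.
Grid: Level 4-11 × Category Minimal = 6-15 months.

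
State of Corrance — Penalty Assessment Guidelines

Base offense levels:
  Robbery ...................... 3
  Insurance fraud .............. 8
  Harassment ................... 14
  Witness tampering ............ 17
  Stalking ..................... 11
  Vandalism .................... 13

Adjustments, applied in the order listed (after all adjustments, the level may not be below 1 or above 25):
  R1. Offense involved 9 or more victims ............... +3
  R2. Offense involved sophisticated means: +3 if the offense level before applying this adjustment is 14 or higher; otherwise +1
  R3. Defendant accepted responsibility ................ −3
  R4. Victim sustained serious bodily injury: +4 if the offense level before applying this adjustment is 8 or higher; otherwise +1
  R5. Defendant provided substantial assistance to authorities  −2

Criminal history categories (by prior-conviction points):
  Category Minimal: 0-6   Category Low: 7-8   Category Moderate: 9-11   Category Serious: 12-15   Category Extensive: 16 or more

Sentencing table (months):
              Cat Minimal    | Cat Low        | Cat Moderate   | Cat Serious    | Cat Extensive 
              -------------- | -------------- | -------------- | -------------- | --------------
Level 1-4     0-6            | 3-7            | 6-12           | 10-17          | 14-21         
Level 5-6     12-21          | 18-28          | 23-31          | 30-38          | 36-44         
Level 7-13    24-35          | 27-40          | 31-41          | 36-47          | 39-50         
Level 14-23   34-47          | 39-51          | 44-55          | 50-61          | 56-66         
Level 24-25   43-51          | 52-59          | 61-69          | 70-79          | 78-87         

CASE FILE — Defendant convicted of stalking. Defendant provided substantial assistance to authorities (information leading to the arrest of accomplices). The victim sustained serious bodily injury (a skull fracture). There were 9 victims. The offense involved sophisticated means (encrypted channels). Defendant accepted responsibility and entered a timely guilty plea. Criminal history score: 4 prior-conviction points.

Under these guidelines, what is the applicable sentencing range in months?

34-47 months

Base offense level for stalking: 11.
R1 applies: 11 + 3 = 14.
R2 applies (level before this adjustment is 14 ≥ 14, so +3): 14 + 3 = 17.
R3 applies: 17 − 3 = 14.
R4 applies (level before this adjustment is 14 ≥ 8, so +4): 14 + 4 = 18.
R5 applies: 18 − 2 = 16.
Final offense level: 16.
Criminal history: 4 prior points → Category Minimal (0-6).
Level 16 falls in the 14-23 band.
Grid: Level 14-23 × Category Minimal = 34-47 months.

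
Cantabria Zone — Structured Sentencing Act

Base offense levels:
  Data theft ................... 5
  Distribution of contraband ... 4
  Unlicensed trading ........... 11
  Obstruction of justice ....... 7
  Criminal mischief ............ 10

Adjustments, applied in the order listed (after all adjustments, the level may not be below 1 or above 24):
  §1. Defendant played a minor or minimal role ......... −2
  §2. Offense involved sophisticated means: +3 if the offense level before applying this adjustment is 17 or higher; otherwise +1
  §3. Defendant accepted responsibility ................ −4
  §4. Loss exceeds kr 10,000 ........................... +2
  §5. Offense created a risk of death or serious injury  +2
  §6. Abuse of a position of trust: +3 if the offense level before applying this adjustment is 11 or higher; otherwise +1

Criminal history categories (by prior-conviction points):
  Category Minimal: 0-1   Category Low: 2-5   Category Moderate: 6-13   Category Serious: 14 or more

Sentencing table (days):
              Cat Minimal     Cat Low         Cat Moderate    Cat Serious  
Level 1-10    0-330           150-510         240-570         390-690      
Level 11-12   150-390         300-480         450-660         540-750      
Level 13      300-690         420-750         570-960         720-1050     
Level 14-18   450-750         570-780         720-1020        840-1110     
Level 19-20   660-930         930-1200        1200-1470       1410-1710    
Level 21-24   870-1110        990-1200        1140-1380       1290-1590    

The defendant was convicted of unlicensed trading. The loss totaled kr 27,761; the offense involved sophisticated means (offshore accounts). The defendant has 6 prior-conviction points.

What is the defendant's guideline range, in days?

Base offense level for unlicensed trading: 11.
§1 does not apply.
§2 applies (level before this adjustment is 11 < 17, so +1): 11 + 1 = 12.
§4 applies: 12 + 2 = 14.
§6 does not apply.
Final offense level: 14.
Criminal history: 6 prior points → Category Moderate (6-13).
Level 14 falls in the 14-18 band.
Grid: Level 14-18 × Category Moderate = 720-1020 days.

720-1020 days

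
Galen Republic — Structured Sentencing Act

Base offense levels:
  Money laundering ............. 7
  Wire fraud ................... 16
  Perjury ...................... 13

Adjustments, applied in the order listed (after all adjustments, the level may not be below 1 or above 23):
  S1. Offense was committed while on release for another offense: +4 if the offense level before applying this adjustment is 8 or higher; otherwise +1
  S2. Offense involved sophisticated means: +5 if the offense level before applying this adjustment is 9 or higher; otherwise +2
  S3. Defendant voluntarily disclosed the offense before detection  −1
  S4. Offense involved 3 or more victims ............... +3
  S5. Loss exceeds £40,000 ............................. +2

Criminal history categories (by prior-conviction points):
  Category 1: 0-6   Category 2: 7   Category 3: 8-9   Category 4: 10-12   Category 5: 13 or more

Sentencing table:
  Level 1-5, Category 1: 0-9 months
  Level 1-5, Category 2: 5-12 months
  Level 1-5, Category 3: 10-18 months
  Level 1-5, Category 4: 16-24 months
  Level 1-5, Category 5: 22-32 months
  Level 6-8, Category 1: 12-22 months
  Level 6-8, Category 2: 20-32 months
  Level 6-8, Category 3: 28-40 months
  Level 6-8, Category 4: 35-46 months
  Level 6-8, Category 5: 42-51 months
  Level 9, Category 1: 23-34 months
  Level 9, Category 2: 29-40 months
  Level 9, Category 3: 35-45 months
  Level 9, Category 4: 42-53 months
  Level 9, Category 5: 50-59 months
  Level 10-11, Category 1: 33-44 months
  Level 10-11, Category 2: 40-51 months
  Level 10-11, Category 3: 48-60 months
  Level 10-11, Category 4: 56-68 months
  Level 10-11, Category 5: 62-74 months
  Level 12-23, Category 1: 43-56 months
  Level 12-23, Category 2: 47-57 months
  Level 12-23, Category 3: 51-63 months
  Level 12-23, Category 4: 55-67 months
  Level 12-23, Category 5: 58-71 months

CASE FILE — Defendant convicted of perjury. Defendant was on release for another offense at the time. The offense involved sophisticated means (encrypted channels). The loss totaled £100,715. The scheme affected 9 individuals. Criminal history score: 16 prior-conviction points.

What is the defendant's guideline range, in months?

Base offense level for perjury: 13.
S1 applies (level before this adjustment is 13 ≥ 8, so +4): 13 + 4 = 17.
S2 applies (level before this adjustment is 17 ≥ 9, so +5): 17 + 5 = 22.
S3 does not apply.
S4 applies: 22 + 3 = 25.
S5 applies: 25 + 2 = 27.
Level 27 exceeds the maximum of 23; capped at 23.
Final offense level: 23.
Criminal history: 16 prior points → Category 5 (13+).
Level 23 falls in the 12-23 band.
Grid: Level 12-23 × Category 5 = 58-71 months.

58-71 months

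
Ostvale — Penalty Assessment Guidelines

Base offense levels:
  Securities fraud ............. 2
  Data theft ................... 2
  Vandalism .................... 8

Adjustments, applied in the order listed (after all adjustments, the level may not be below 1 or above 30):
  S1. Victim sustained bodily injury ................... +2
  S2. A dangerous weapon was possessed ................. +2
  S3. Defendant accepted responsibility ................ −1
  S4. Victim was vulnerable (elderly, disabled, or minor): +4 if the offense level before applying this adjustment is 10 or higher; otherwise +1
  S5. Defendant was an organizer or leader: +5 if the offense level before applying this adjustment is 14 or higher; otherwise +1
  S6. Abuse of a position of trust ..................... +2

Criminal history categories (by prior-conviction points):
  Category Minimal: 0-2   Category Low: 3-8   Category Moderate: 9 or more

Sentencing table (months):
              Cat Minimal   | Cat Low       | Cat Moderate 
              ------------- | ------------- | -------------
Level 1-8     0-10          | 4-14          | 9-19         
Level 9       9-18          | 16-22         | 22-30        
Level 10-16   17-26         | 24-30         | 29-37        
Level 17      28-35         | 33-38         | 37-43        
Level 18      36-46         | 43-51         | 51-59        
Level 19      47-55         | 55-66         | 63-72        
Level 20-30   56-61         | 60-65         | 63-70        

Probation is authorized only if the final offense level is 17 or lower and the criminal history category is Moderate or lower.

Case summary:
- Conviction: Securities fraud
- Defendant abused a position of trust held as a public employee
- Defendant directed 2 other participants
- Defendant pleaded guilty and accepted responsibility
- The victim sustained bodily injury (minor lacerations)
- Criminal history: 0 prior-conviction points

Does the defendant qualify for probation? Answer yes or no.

Yes

Base offense level for securities fraud: 2.
S1 applies: 2 + 2 = 4.
S2 does not apply.
S3 applies: 4 − 1 = 3.
S4 does not apply.
S5 applies (level before this adjustment is 3 < 14, so +1): 3 + 1 = 4.
S6 applies: 4 + 2 = 6.
Final offense level: 6.
Criminal history: 0 prior points → Category Minimal (0-2).
Level 6 falls in the 1-8 band.
Grid: Level 1-8 × Category Minimal = 0-10 months.
Probation check: level 6 ≤ 17 and category Minimal ≤ Moderate → eligible.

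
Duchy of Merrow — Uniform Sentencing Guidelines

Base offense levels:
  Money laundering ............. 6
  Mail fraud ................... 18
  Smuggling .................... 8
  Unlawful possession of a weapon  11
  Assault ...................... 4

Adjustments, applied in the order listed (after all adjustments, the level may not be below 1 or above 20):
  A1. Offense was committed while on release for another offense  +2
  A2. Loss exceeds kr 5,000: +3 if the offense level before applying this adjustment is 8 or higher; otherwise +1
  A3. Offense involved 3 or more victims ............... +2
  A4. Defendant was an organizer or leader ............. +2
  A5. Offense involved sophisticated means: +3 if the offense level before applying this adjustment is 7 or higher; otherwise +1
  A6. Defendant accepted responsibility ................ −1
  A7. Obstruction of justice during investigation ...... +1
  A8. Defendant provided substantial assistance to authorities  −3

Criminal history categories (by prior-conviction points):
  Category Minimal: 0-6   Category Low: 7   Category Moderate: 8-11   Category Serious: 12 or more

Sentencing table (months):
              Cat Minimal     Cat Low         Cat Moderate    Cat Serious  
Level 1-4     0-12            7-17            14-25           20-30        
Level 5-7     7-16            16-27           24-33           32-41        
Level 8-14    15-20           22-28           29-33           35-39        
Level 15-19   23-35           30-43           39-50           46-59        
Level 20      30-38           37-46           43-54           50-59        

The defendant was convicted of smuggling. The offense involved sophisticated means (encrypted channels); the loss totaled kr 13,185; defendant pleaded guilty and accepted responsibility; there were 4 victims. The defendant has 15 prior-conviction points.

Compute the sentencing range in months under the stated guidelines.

46-59 months

Base offense level for smuggling: 8.
A2 applies (level before this adjustment is 8 ≥ 8, so +3): 8 + 3 = 11.
A3 applies: 11 + 2 = 13.
A5 applies (level before this adjustment is 13 ≥ 7, so +3): 13 + 3 = 16.
A6 applies: 16 − 1 = 15.
Final offense level: 15.
Criminal history: 15 prior points → Category Serious (12+).
Level 15 falls in the 15-19 band.
Grid: Level 15-19 × Category Serious = 46-59 months.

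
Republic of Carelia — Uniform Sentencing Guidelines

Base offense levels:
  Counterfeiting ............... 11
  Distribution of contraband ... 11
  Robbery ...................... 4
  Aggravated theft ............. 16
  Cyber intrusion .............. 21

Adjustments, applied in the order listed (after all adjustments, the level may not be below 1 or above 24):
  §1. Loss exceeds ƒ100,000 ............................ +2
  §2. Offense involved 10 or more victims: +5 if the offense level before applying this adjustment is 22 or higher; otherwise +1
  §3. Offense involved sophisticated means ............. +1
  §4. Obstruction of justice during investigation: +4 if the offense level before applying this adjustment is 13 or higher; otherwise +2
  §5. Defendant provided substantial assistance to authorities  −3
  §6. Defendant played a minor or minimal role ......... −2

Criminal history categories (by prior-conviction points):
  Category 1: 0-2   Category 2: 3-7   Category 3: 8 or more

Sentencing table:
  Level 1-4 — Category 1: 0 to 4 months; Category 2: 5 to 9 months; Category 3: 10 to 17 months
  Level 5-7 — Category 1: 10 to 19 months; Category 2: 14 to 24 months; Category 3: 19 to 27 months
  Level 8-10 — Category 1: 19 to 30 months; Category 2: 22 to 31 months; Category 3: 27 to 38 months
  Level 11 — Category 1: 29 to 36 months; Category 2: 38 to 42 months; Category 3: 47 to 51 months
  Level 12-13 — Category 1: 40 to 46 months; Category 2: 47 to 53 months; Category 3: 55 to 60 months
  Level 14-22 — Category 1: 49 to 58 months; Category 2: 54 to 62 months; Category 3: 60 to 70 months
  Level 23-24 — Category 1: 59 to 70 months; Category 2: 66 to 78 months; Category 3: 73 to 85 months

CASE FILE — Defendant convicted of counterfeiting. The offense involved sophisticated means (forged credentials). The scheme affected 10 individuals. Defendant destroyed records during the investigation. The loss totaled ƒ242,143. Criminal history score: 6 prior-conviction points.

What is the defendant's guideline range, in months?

Base offense level for counterfeiting: 11.
§1 applies: 11 + 2 = 13.
§2 applies (level before this adjustment is 13 < 22, so +1): 13 + 1 = 14.
§3 applies: 14 + 1 = 15.
§4 applies (level before this adjustment is 15 ≥ 13, so +4): 15 + 4 = 19.
§6 does not apply.
Final offense level: 19.
Criminal history: 6 prior points → Category 2 (3-7).
Level 19 falls in the 14-22 band.
Grid: Level 14-22 × Category 2 = 54-62 months.

54-62 months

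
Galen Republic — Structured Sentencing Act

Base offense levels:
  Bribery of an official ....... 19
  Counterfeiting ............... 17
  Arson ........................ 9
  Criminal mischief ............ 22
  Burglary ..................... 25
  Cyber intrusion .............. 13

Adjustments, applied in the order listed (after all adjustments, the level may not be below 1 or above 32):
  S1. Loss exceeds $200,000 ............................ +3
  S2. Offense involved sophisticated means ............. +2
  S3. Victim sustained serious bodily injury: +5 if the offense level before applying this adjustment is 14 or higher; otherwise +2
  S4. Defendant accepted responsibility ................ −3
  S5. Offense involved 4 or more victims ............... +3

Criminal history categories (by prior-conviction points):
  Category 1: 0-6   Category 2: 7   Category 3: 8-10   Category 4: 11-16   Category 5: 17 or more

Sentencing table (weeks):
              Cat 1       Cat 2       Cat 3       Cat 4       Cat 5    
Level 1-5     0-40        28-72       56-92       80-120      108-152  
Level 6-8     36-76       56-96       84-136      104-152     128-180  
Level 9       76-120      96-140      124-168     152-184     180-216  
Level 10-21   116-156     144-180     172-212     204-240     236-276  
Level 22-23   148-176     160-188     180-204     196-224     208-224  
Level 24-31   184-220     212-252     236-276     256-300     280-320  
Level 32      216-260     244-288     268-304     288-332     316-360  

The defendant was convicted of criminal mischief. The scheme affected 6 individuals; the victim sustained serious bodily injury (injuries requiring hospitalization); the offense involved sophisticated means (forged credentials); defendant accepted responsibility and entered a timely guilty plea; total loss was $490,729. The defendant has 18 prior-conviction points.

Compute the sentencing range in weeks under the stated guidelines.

316-360 weeks

Base offense level for criminal mischief: 22.
S1 applies: 22 + 3 = 25.
S2 applies: 25 + 2 = 27.
S3 applies (level before this adjustment is 27 ≥ 14, so +5): 27 + 5 = 32.
S4 applies: 32 − 3 = 29.
S5 applies: 29 + 3 = 32.
Final offense level: 32.
Criminal history: 18 prior points → Category 5 (17+).
Level 32 falls in the 32 band.
Grid: Level 32 × Category 5 = 316-360 weeks.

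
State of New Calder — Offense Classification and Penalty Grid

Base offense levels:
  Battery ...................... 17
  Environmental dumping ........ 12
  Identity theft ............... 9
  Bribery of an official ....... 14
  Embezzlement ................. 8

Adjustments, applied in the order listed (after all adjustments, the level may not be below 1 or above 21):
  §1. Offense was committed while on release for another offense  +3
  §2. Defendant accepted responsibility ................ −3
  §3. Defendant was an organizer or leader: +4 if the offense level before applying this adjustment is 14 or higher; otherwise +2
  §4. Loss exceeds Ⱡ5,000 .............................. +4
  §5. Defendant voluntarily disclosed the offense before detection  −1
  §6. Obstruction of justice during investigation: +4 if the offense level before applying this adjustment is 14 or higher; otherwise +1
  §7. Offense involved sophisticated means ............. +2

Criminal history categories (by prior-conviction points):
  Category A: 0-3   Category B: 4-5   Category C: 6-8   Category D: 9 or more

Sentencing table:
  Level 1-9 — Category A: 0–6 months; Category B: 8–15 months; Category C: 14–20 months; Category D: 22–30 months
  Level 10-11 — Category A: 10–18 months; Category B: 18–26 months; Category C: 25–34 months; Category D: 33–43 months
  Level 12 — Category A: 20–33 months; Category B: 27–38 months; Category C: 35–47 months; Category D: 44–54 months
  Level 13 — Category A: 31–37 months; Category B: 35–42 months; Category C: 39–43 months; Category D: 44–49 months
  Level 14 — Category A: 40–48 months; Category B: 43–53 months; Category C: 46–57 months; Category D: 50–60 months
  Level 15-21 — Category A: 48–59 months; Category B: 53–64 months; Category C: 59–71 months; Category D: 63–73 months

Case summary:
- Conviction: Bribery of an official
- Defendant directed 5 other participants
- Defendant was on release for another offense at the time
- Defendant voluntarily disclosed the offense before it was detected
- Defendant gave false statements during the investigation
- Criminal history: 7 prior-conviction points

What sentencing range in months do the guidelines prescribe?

Base offense level for bribery of an official: 14.
§1 applies: 14 + 3 = 17.
§2 does not apply.
§3 applies (level before this adjustment is 17 ≥ 14, so +4): 17 + 4 = 21.
§5 applies: 21 − 1 = 20.
§6 applies (level before this adjustment is 20 ≥ 14, so +4): 20 + 4 = 24.
Level 24 exceeds the maximum of 21; capped at 21.
Final offense level: 21.
Criminal history: 7 prior points → Category C (6-8).
Level 21 falls in the 15-21 band.
Grid: Level 15-21 × Category C = 59-71 months.

59-71 months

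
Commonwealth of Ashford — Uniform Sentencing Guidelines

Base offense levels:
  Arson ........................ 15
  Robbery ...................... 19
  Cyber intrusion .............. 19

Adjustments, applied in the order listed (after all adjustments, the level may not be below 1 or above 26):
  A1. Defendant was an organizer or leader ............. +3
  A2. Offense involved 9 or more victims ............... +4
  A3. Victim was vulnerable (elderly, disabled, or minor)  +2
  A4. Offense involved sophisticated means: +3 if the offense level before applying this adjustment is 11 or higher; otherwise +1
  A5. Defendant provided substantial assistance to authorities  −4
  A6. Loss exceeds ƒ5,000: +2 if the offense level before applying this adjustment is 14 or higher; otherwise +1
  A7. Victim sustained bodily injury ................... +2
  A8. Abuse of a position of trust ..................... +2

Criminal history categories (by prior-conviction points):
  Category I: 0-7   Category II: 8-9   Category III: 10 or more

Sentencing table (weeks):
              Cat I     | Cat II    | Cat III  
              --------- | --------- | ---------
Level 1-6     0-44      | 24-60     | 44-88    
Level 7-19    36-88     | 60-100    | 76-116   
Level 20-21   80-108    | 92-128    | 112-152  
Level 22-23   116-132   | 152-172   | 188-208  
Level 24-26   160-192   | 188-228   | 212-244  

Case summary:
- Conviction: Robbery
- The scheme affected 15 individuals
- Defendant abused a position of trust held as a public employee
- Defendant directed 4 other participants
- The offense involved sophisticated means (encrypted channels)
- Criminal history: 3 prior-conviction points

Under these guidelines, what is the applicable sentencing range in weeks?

160-192 weeks

Base offense level for robbery: 19.
A1 applies: 19 + 3 = 22.
A2 applies: 22 + 4 = 26.
A3 does not apply.
A4 applies (level before this adjustment is 26 ≥ 11, so +3): 26 + 3 = 29.
A7 does not apply.
A8 applies: 29 + 2 = 31.
Level 31 exceeds the maximum of 26; capped at 26.
Final offense level: 26.
Criminal history: 3 prior points → Category I (0-7).
Level 26 falls in the 24-26 band.
Grid: Level 24-26 × Category I = 160-192 weeks.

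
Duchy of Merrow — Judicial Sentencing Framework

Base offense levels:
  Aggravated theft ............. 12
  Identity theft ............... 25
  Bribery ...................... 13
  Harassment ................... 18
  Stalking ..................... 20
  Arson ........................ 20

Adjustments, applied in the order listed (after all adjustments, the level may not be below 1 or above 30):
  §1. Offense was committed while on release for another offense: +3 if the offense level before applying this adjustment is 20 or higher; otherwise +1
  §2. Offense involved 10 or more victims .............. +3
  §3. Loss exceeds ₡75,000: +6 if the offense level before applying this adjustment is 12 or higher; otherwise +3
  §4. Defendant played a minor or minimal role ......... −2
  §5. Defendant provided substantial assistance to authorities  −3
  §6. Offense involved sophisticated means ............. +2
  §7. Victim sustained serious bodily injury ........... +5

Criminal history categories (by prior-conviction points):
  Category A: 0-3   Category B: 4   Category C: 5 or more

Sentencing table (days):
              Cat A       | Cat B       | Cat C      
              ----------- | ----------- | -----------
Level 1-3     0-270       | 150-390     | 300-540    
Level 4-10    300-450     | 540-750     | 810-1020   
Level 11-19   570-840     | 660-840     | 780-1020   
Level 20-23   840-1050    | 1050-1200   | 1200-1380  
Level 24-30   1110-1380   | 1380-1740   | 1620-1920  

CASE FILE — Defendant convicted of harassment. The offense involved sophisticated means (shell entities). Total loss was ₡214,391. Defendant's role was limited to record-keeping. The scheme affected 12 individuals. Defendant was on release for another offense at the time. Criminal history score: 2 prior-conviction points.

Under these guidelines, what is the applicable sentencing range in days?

Base offense level for harassment: 18.
§1 applies (level before this adjustment is 18 < 20, so +1): 18 + 1 = 19.
§2 applies: 19 + 3 = 22.
§3 applies (level before this adjustment is 22 ≥ 12, so +6): 22 + 6 = 28.
§4 applies: 28 − 2 = 26.
§6 applies: 26 + 2 = 28.
Final offense level: 28.
Criminal history: 2 prior points → Category A (0-3).
Level 28 falls in the 24-30 band.
Grid: Level 24-30 × Category A = 1110-1380 days.

1110-1380 days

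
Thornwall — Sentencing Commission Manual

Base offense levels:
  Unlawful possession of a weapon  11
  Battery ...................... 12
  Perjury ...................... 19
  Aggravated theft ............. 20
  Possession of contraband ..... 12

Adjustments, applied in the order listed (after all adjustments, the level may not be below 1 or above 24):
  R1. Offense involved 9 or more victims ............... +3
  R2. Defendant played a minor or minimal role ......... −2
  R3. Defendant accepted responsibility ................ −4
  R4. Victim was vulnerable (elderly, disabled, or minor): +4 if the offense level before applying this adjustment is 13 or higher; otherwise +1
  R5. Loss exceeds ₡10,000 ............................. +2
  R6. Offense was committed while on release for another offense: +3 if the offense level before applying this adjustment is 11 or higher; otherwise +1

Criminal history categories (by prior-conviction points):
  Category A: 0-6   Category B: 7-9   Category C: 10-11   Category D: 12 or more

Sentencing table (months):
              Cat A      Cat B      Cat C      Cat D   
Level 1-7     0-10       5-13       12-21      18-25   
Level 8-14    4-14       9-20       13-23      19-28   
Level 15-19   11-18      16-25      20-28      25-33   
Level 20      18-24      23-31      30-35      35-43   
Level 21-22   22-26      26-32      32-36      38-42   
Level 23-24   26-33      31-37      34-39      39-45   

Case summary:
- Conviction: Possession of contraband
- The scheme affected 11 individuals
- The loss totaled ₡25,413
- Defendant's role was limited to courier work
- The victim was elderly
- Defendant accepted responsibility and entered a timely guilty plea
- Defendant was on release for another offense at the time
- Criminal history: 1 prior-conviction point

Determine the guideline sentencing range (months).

11-18 months

Base offense level for possession of contraband: 12.
R1 applies: 12 + 3 = 15.
R2 applies: 15 − 2 = 13.
R3 applies: 13 − 4 = 9.
R4 applies (level before this adjustment is 9 < 13, so +1): 9 + 1 = 10.
R5 applies: 10 + 2 = 12.
R6 applies (level before this adjustment is 12 ≥ 11, so +3): 12 + 3 = 15.
Final offense level: 15.
Criminal history: 1 prior point → Category A (0-6).
Level 15 falls in the 15-19 band.
Grid: Level 15-19 × Category A = 11-18 months.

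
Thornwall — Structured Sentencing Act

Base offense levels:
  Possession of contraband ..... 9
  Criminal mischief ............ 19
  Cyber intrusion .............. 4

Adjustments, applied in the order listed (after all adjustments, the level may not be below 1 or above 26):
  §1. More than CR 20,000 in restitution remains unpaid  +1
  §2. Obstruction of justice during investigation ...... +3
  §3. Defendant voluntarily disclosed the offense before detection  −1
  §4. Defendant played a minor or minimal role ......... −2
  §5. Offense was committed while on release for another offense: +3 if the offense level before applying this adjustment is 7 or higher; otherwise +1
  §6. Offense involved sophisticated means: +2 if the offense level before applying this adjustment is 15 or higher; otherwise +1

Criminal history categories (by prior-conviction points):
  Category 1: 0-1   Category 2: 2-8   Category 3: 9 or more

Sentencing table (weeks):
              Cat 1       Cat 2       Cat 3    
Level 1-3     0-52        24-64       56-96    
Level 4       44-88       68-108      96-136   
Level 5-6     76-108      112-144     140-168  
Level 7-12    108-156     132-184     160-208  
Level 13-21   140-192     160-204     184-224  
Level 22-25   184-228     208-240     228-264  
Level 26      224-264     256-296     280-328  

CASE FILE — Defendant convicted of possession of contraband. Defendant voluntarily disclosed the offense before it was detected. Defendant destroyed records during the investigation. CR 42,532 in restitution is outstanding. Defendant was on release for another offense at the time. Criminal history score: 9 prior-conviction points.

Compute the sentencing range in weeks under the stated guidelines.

184-224 weeks

Base offense level for possession of contraband: 9.
§1 applies: 9 + 1 = 10.
§2 applies: 10 + 3 = 13.
§3 applies: 13 − 1 = 12.
§4 does not apply.
§5 applies (level before this adjustment is 12 ≥ 7, so +3): 12 + 3 = 15.
§6 does not apply.
Final offense level: 15.
Criminal history: 9 prior points → Category 3 (9+).
Level 15 falls in the 13-21 band.
Grid: Level 13-21 × Category 3 = 184-224 weeks.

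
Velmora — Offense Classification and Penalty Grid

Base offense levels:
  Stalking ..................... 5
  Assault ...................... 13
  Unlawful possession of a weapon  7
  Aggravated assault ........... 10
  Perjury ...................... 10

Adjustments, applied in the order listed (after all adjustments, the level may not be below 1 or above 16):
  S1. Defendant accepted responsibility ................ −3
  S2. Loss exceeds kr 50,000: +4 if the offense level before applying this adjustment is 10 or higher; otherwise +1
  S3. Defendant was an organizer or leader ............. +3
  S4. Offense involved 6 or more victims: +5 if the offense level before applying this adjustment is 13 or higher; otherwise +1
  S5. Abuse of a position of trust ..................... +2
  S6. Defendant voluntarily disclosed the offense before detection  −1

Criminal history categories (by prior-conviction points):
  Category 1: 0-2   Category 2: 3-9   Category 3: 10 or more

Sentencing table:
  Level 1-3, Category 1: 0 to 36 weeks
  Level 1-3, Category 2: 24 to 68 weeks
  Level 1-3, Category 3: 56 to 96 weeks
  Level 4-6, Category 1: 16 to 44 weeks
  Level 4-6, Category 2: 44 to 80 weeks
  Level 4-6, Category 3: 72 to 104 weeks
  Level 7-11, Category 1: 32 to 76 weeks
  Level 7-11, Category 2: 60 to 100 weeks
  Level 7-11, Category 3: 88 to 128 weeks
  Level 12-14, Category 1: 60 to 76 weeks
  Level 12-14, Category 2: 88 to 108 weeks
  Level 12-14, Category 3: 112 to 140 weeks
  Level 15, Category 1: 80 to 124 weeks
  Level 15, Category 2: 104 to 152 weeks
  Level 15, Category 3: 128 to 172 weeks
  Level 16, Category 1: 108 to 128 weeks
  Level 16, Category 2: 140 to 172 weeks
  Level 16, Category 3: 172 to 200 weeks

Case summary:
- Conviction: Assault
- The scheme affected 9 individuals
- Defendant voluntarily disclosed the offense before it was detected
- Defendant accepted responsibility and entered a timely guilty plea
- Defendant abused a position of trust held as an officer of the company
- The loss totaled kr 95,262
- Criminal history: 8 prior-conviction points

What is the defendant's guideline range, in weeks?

Base offense level for assault: 13.
S1 applies: 13 − 3 = 10.
S2 applies (level before this adjustment is 10 ≥ 10, so +4): 10 + 4 = 14.
S4 applies (level before this adjustment is 14 ≥ 13, so +5): 14 + 5 = 19.
S5 applies: 19 + 2 = 21.
S6 applies: 21 − 1 = 20.
Level 20 exceeds the maximum of 16; capped at 16.
Final offense level: 16.
Criminal history: 8 prior points → Category 2 (3-9).
Level 16 falls in the 16 band.
Grid: Level 16 × Category 2 = 140-172 weeks.

140-172 weeks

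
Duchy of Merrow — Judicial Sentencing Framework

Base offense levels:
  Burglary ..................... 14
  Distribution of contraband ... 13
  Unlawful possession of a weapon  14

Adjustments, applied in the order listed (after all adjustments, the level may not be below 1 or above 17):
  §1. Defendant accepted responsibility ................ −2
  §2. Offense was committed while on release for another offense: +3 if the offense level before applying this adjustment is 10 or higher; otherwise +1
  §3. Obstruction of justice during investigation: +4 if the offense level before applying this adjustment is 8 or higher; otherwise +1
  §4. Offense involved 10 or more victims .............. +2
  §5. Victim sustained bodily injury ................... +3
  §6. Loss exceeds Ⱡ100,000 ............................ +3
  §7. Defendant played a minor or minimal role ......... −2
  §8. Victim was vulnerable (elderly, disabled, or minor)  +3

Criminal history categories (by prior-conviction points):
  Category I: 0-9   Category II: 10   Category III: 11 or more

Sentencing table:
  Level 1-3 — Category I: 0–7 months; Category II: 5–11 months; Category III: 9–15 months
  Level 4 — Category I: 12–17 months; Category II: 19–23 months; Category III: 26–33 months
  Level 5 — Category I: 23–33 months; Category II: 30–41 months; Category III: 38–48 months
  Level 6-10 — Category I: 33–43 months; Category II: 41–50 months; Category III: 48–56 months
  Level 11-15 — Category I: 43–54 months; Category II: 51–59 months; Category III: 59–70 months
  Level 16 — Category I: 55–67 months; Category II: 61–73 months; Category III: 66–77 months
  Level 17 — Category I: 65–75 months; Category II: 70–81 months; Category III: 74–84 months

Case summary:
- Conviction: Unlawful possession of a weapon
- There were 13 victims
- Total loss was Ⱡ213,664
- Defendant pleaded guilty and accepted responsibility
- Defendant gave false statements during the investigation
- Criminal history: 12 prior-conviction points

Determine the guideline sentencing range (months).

74-84 months

Base offense level for unlawful possession of a weapon: 14.
§1 applies: 14 − 2 = 12.
§2 does not apply.
§3 applies (level before this adjustment is 12 ≥ 8, so +4): 12 + 4 = 16.
§4 applies: 16 + 2 = 18.
§6 applies: 18 + 3 = 21.
§8 does not apply.
Level 21 exceeds the maximum of 17; capped at 17.
Final offense level: 17.
Criminal history: 12 prior points → Category III (11+).
Level 17 falls in the 17 band.
Grid: Level 17 × Category III = 74-84 months.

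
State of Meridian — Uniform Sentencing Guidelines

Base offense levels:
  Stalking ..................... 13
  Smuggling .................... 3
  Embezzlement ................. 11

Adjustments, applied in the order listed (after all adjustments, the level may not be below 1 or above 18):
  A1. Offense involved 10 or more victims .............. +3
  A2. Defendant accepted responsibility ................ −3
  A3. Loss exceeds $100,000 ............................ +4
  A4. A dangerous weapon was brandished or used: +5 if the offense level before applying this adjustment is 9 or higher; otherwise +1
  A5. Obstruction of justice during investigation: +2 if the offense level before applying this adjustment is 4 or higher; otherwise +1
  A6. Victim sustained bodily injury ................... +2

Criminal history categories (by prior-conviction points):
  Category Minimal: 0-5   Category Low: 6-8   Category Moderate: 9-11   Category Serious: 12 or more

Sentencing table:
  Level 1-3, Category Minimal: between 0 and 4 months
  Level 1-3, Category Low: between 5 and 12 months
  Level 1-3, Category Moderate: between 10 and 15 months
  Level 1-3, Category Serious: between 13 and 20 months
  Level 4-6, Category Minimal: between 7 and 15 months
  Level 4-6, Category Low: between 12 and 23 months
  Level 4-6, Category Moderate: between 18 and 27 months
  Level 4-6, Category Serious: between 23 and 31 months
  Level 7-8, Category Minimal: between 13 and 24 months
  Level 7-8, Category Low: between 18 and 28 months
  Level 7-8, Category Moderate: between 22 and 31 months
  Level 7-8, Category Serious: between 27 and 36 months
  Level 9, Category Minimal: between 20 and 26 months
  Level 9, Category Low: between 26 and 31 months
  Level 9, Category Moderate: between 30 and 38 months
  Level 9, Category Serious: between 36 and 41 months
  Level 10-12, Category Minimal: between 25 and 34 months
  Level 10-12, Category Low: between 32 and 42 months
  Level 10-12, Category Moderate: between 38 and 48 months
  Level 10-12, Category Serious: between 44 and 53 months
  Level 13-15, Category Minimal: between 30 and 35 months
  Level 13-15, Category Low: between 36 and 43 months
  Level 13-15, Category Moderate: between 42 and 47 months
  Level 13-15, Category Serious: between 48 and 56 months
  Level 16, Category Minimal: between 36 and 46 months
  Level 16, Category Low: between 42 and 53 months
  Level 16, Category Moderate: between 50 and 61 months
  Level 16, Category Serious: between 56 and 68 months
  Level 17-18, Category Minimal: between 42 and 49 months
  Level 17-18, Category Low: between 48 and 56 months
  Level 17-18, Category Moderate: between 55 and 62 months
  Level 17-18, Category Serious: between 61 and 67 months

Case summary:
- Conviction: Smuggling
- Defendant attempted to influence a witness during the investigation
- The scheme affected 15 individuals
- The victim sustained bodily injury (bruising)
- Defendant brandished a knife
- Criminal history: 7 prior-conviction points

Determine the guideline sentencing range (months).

32-42 months

Base offense level for smuggling: 3.
A1 applies: 3 + 3 = 6.
A2 does not apply.
A3 does not apply.
A4 applies (level before this adjustment is 6 < 9, so +1): 6 + 1 = 7.
A5 applies (level before this adjustment is 7 ≥ 4, so +2): 7 + 2 = 9.
A6 applies: 9 + 2 = 11.
Final offense level: 11.
Criminal history: 7 prior points → Category Low (6-8).
Level 11 falls in the 10-12 band.
Grid: Level 10-12 × Category Low = 32-42 months.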